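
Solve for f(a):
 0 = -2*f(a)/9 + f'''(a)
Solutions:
 f(a) = C3*exp(6^(1/3)*a/3) + (C1*sin(2^(1/3)*3^(5/6)*a/6) + C2*cos(2^(1/3)*3^(5/6)*a/6))*exp(-6^(1/3)*a/6)


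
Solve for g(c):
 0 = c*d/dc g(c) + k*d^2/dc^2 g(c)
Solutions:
 g(c) = C1 + C2*sqrt(k)*erf(sqrt(2)*c*sqrt(1/k)/2)


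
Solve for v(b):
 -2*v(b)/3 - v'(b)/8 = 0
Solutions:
 v(b) = C1*exp(-16*b/3)


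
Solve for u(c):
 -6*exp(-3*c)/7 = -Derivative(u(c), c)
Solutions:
 u(c) = C1 - 2*exp(-3*c)/7


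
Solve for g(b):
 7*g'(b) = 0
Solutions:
 g(b) = C1


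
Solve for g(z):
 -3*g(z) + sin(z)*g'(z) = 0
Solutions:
 g(z) = C1*(cos(z) - 1)^(3/2)/(cos(z) + 1)^(3/2)


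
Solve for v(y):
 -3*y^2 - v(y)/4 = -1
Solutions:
 v(y) = 4 - 12*y^2


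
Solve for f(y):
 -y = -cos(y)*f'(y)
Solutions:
 f(y) = C1 + Integral(y/cos(y), y)


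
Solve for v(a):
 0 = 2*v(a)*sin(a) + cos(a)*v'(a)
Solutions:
 v(a) = C1*cos(a)^2


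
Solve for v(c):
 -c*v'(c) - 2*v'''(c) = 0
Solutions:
 v(c) = C1 + Integral(C2*airyai(-2^(2/3)*c/2) + C3*airybi(-2^(2/3)*c/2), c)


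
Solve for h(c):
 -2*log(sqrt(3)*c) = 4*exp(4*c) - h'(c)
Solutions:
 h(c) = C1 + 2*c*log(c) + c*(-2 + log(3)) + exp(4*c)


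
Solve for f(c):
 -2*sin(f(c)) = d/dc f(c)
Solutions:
 f(c) = -acos((-C1 - exp(4*c))/(C1 - exp(4*c))) + 2*pi
 f(c) = acos((-C1 - exp(4*c))/(C1 - exp(4*c)))


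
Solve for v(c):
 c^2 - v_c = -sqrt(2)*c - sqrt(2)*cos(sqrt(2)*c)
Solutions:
 v(c) = C1 + c^3/3 + sqrt(2)*c^2/2 + sin(sqrt(2)*c)


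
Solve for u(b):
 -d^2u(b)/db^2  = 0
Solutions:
 u(b) = C1 + C2*b


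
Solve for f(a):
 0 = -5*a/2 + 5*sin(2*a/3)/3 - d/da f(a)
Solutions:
 f(a) = C1 - 5*a^2/4 - 5*cos(2*a/3)/2


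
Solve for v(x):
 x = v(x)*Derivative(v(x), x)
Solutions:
 v(x) = -sqrt(C1 + x^2)
 v(x) = sqrt(C1 + x^2)


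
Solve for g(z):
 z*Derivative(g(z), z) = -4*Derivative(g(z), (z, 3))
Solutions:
 g(z) = C1 + Integral(C2*airyai(-2^(1/3)*z/2) + C3*airybi(-2^(1/3)*z/2), z)


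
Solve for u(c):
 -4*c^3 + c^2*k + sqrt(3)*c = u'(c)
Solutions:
 u(c) = C1 - c^4 + c^3*k/3 + sqrt(3)*c^2/2


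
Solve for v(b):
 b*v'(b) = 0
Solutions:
 v(b) = C1


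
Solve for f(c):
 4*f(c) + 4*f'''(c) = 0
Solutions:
 f(c) = C3*exp(-c) + (C1*sin(sqrt(3)*c/2) + C2*cos(sqrt(3)*c/2))*exp(c/2)


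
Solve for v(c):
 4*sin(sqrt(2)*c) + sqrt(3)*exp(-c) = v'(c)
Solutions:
 v(c) = C1 - 2*sqrt(2)*cos(sqrt(2)*c) - sqrt(3)*exp(-c)


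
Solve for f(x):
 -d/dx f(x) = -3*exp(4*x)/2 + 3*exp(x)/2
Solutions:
 f(x) = C1 + 3*exp(4*x)/8 - 3*exp(x)/2


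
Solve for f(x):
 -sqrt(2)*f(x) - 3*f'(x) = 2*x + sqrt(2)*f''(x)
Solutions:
 f(x) = C1*exp(-sqrt(2)*x) + C2*exp(-sqrt(2)*x/2) - sqrt(2)*x + 3


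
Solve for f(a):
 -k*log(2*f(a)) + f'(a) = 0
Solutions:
 Integral(1/(log(_y) + log(2)), (_y, f(a))) = C1 + a*k


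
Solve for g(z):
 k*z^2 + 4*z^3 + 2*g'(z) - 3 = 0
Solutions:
 g(z) = C1 - k*z^3/6 - z^4/2 + 3*z/2


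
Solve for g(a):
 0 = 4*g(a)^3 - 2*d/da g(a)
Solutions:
 g(a) = -sqrt(2)*sqrt(-1/(C1 + 2*a))/2
 g(a) = sqrt(2)*sqrt(-1/(C1 + 2*a))/2


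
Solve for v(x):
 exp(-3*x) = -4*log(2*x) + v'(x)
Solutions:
 v(x) = C1 + 4*x*log(x) + 4*x*(-1 + log(2)) - exp(-3*x)/3


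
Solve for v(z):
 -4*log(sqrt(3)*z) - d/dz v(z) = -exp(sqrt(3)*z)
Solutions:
 v(z) = C1 - 4*z*log(z) + 2*z*(2 - log(3)) + sqrt(3)*exp(sqrt(3)*z)/3


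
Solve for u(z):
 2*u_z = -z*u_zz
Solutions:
 u(z) = C1 + C2/z


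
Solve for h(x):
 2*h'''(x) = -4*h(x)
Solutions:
 h(x) = C3*exp(-2^(1/3)*x) + (C1*sin(2^(1/3)*sqrt(3)*x/2) + C2*cos(2^(1/3)*sqrt(3)*x/2))*exp(2^(1/3)*x/2)


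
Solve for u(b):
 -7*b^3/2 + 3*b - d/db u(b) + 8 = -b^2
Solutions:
 u(b) = C1 - 7*b^4/8 + b^3/3 + 3*b^2/2 + 8*b


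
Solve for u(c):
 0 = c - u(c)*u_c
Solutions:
 u(c) = -sqrt(C1 + c^2)
 u(c) = sqrt(C1 + c^2)


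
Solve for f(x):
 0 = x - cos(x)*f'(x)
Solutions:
 f(x) = C1 + Integral(x/cos(x), x)


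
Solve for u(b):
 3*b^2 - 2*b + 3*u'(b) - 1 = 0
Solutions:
 u(b) = C1 - b^3/3 + b^2/3 + b/3


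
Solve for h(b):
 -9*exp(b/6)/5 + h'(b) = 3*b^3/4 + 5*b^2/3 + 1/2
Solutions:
 h(b) = C1 + 3*b^4/16 + 5*b^3/9 + b/2 + 54*exp(b/6)/5


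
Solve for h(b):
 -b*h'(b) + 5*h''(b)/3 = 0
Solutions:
 h(b) = C1 + C2*erfi(sqrt(30)*b/10)


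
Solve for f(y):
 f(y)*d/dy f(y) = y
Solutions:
 f(y) = -sqrt(C1 + y^2)
 f(y) = sqrt(C1 + y^2)


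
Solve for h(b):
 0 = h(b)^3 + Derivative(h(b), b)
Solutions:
 h(b) = -sqrt(2)*sqrt(-1/(C1 - b))/2
 h(b) = sqrt(2)*sqrt(-1/(C1 - b))/2


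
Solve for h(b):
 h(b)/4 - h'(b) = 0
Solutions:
 h(b) = C1*exp(b/4)


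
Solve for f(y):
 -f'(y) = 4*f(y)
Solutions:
 f(y) = C1*exp(-4*y)


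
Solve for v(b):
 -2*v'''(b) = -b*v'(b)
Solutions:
 v(b) = C1 + Integral(C2*airyai(2^(2/3)*b/2) + C3*airybi(2^(2/3)*b/2), b)


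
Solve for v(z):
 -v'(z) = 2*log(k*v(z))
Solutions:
 li(k*v(z))/k = C1 - 2*z


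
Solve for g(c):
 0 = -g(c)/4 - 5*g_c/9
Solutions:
 g(c) = C1*exp(-9*c/20)


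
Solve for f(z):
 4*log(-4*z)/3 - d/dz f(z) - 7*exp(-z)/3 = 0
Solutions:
 f(z) = C1 + 4*z*log(-z)/3 + 4*z*(-1 + 2*log(2))/3 + 7*exp(-z)/3


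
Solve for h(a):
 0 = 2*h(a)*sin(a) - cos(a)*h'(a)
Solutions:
 h(a) = C1/cos(a)^2


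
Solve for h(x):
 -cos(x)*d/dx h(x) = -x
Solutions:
 h(x) = C1 + Integral(x/cos(x), x)


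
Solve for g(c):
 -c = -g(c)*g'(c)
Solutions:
 g(c) = -sqrt(C1 + c^2)
 g(c) = sqrt(C1 + c^2)


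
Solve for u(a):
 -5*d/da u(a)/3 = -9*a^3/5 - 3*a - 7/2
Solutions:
 u(a) = C1 + 27*a^4/100 + 9*a^2/10 + 21*a/10


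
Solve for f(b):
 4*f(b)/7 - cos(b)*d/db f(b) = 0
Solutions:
 f(b) = C1*(sin(b) + 1)^(2/7)/(sin(b) - 1)^(2/7)


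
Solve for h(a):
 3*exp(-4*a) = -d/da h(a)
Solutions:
 h(a) = C1 + 3*exp(-4*a)/4


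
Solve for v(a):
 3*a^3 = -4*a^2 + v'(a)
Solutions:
 v(a) = C1 + 3*a^4/4 + 4*a^3/3


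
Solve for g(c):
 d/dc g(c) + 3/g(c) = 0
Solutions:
 g(c) = -sqrt(C1 - 6*c)
 g(c) = sqrt(C1 - 6*c)


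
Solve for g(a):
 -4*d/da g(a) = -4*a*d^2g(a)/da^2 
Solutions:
 g(a) = C1 + C2*a^2


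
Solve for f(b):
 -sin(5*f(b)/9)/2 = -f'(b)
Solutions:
 -b/2 + 9*log(cos(5*f(b)/9) - 1)/10 - 9*log(cos(5*f(b)/9) + 1)/10 = C1


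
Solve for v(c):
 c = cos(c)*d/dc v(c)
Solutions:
 v(c) = C1 + Integral(c/cos(c), c)


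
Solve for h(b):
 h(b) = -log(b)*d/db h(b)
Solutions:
 h(b) = C1*exp(-li(b))


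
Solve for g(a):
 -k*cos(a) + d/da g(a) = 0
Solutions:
 g(a) = C1 + k*sin(a)


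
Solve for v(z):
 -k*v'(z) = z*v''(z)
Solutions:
 v(z) = C1 + z^(1 - re(k))*(C2*sin(log(z)*Abs(im(k))) + C3*cos(log(z)*im(k)))


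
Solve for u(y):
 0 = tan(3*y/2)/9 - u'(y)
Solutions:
 u(y) = C1 - 2*log(cos(3*y/2))/27


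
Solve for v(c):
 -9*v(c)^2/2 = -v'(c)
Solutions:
 v(c) = -2/(C1 + 9*c)


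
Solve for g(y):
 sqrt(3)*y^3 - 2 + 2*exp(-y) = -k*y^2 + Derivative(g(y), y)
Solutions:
 g(y) = C1 + k*y^3/3 + sqrt(3)*y^4/4 - 2*y - 2*exp(-y)


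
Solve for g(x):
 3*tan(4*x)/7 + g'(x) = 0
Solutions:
 g(x) = C1 + 3*log(cos(4*x))/28


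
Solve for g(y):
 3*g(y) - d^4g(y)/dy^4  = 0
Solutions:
 g(y) = C1*exp(-3^(1/4)*y) + C2*exp(3^(1/4)*y) + C3*sin(3^(1/4)*y) + C4*cos(3^(1/4)*y)


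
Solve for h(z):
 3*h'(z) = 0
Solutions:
 h(z) = C1


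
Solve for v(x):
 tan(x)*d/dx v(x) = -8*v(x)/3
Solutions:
 v(x) = C1/sin(x)^(8/3)


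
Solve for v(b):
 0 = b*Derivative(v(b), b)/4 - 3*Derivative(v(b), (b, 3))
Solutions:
 v(b) = C1 + Integral(C2*airyai(18^(1/3)*b/6) + C3*airybi(18^(1/3)*b/6), b)


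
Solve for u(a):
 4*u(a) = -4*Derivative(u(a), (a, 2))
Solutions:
 u(a) = C1*sin(a) + C2*cos(a)


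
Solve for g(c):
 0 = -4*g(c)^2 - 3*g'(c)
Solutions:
 g(c) = 3/(C1 + 4*c)


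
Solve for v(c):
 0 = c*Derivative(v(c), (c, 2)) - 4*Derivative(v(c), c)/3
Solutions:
 v(c) = C1 + C2*c^(7/3)


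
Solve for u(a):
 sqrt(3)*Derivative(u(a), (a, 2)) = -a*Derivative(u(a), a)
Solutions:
 u(a) = C1 + C2*erf(sqrt(2)*3^(3/4)*a/6)


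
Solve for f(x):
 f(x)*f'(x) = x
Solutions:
 f(x) = -sqrt(C1 + x^2)
 f(x) = sqrt(C1 + x^2)


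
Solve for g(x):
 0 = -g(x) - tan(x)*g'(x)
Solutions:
 g(x) = C1/sin(x)


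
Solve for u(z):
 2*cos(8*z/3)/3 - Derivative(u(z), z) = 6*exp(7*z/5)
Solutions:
 u(z) = C1 - 30*exp(7*z/5)/7 + sin(8*z/3)/4


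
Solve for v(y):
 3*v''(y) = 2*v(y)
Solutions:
 v(y) = C1*exp(-sqrt(6)*y/3) + C2*exp(sqrt(6)*y/3)


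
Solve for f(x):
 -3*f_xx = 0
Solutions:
 f(x) = C1 + C2*x


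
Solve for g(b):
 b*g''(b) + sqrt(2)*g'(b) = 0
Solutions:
 g(b) = C1 + C2*b^(1 - sqrt(2))


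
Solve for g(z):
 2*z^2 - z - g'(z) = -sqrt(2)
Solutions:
 g(z) = C1 + 2*z^3/3 - z^2/2 + sqrt(2)*z


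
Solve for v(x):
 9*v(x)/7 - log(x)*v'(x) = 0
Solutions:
 v(x) = C1*exp(9*li(x)/7)


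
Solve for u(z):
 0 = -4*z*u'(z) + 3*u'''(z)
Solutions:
 u(z) = C1 + Integral(C2*airyai(6^(2/3)*z/3) + C3*airybi(6^(2/3)*z/3), z)


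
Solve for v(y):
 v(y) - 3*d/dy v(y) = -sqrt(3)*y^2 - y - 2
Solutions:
 v(y) = C1*exp(y/3) - sqrt(3)*y^2 - 6*sqrt(3)*y - y - 18*sqrt(3) - 5


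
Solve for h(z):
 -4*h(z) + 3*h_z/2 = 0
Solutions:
 h(z) = C1*exp(8*z/3)


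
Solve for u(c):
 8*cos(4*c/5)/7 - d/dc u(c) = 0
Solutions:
 u(c) = C1 + 10*sin(4*c/5)/7


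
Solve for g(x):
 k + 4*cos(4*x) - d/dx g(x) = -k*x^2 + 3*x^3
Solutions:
 g(x) = C1 + k*x^3/3 + k*x - 3*x^4/4 + sin(4*x)


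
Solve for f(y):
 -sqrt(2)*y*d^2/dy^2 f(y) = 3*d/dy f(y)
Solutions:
 f(y) = C1 + C2*y^(1 - 3*sqrt(2)/2)


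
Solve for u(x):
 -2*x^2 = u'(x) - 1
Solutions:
 u(x) = C1 - 2*x^3/3 + x


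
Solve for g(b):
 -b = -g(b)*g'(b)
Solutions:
 g(b) = -sqrt(C1 + b^2)
 g(b) = sqrt(C1 + b^2)


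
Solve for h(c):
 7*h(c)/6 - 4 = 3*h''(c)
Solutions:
 h(c) = C1*exp(-sqrt(14)*c/6) + C2*exp(sqrt(14)*c/6) + 24/7


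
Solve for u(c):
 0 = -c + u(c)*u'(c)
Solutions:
 u(c) = -sqrt(C1 + c^2)
 u(c) = sqrt(C1 + c^2)


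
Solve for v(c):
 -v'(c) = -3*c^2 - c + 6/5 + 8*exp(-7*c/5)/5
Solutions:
 v(c) = C1 + c^3 + c^2/2 - 6*c/5 + 8*exp(-7*c/5)/7


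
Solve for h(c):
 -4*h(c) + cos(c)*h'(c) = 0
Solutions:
 h(c) = C1*(sin(c)^2 + 2*sin(c) + 1)/(sin(c)^2 - 2*sin(c) + 1)


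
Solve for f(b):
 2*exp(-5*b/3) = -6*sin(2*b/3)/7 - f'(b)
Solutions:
 f(b) = C1 + 9*cos(2*b/3)/7 + 6*exp(-5*b/3)/5


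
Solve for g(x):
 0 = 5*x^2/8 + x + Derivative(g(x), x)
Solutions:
 g(x) = C1 - 5*x^3/24 - x^2/2


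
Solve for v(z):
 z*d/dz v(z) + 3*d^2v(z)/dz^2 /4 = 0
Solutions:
 v(z) = C1 + C2*erf(sqrt(6)*z/3)


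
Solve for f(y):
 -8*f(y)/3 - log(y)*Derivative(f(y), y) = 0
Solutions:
 f(y) = C1*exp(-8*li(y)/3)


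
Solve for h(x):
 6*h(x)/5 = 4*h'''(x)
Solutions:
 h(x) = C3*exp(10^(2/3)*3^(1/3)*x/10) + (C1*sin(10^(2/3)*3^(5/6)*x/20) + C2*cos(10^(2/3)*3^(5/6)*x/20))*exp(-10^(2/3)*3^(1/3)*x/20)


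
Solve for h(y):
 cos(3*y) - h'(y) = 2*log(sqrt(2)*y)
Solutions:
 h(y) = C1 - 2*y*log(y) - y*log(2) + 2*y + sin(3*y)/3


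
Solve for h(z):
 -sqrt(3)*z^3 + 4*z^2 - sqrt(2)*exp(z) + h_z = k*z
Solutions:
 h(z) = C1 + k*z^2/2 + sqrt(3)*z^4/4 - 4*z^3/3 + sqrt(2)*exp(z)


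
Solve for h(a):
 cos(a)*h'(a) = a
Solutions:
 h(a) = C1 + Integral(a/cos(a), a)


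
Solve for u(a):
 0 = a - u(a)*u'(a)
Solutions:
 u(a) = -sqrt(C1 + a^2)
 u(a) = sqrt(C1 + a^2)


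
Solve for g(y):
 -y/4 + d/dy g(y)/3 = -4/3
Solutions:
 g(y) = C1 + 3*y^2/8 - 4*y


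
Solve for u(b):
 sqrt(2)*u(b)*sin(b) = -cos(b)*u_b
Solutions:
 u(b) = C1*cos(b)^(sqrt(2))


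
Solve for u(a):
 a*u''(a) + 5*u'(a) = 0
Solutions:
 u(a) = C1 + C2/a^4


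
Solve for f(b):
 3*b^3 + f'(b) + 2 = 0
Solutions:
 f(b) = C1 - 3*b^4/4 - 2*b


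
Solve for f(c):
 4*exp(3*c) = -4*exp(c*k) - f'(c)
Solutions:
 f(c) = C1 - 4*exp(3*c)/3 - 4*exp(c*k)/k


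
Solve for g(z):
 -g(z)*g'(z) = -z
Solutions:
 g(z) = -sqrt(C1 + z^2)
 g(z) = sqrt(C1 + z^2)


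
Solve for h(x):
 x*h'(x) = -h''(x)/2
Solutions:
 h(x) = C1 + C2*erf(x)


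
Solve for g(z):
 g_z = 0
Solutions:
 g(z) = C1


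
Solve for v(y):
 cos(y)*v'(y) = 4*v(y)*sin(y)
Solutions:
 v(y) = C1/cos(y)^4


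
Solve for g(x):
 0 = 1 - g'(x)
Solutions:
 g(x) = C1 + x


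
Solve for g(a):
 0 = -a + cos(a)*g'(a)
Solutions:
 g(a) = C1 + Integral(a/cos(a), a)


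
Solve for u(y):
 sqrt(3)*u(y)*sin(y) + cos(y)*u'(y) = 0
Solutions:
 u(y) = C1*cos(y)^(sqrt(3))


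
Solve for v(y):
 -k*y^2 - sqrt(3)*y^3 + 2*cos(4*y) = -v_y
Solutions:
 v(y) = C1 + k*y^3/3 + sqrt(3)*y^4/4 - sin(4*y)/2


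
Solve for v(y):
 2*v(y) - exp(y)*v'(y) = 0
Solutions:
 v(y) = C1*exp(-2*exp(-y))


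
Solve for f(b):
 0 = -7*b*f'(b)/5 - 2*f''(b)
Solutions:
 f(b) = C1 + C2*erf(sqrt(35)*b/10)


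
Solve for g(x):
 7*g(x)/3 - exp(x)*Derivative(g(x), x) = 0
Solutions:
 g(x) = C1*exp(-7*exp(-x)/3)


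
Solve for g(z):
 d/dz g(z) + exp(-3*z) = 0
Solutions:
 g(z) = C1 + exp(-3*z)/3


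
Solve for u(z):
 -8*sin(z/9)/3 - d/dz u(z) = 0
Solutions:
 u(z) = C1 + 24*cos(z/9)


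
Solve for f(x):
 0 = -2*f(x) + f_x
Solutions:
 f(x) = C1*exp(2*x)


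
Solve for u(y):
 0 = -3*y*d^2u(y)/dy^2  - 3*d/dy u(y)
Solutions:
 u(y) = C1 + C2*log(y)


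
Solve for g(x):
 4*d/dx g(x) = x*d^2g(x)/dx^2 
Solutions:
 g(x) = C1 + C2*x^5


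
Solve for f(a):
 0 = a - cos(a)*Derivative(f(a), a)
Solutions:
 f(a) = C1 + Integral(a/cos(a), a)


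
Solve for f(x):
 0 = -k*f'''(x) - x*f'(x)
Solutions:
 f(x) = C1 + Integral(C2*airyai(x*(-1/k)^(1/3)) + C3*airybi(x*(-1/k)^(1/3)), x)


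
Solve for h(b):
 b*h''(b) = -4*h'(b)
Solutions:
 h(b) = C1 + C2/b^3


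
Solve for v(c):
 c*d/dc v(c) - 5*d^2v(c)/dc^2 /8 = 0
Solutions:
 v(c) = C1 + C2*erfi(2*sqrt(5)*c/5)


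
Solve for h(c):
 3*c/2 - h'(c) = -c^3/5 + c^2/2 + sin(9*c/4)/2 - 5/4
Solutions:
 h(c) = C1 + c^4/20 - c^3/6 + 3*c^2/4 + 5*c/4 + 2*cos(9*c/4)/9


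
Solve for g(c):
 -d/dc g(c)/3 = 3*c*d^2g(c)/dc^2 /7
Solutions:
 g(c) = C1 + C2*c^(2/9)


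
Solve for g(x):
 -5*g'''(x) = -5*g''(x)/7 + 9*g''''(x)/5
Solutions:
 g(x) = C1 + C2*x + C3*exp(5*x*(-35 + sqrt(1477))/126) + C4*exp(-5*x*(35 + sqrt(1477))/126)


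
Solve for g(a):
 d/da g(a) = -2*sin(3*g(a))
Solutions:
 g(a) = -acos((-C1 - exp(12*a))/(C1 - exp(12*a)))/3 + 2*pi/3
 g(a) = acos((-C1 - exp(12*a))/(C1 - exp(12*a)))/3


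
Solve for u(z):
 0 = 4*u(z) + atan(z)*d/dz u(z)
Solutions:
 u(z) = C1*exp(-4*Integral(1/atan(z), z))


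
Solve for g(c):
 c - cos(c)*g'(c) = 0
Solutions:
 g(c) = C1 + Integral(c/cos(c), c)


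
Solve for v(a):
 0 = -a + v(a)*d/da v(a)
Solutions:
 v(a) = -sqrt(C1 + a^2)
 v(a) = sqrt(C1 + a^2)


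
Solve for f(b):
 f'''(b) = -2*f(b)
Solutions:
 f(b) = C3*exp(-2^(1/3)*b) + (C1*sin(2^(1/3)*sqrt(3)*b/2) + C2*cos(2^(1/3)*sqrt(3)*b/2))*exp(2^(1/3)*b/2)


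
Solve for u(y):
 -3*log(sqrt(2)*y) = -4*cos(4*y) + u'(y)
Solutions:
 u(y) = C1 - 3*y*log(y) - 3*y*log(2)/2 + 3*y + sin(4*y)


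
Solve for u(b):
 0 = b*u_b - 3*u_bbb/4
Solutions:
 u(b) = C1 + Integral(C2*airyai(6^(2/3)*b/3) + C3*airybi(6^(2/3)*b/3), b)


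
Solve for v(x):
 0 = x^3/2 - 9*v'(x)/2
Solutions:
 v(x) = C1 + x^4/36


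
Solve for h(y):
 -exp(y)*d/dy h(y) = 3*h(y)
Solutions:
 h(y) = C1*exp(3*exp(-y))


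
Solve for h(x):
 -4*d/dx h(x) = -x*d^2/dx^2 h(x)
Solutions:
 h(x) = C1 + C2*x^5


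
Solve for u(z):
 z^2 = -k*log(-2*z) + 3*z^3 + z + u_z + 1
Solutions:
 u(z) = C1 + k*z*log(-z) - 3*z^4/4 + z^3/3 - z^2/2 + z*(-k + k*log(2) - 1)


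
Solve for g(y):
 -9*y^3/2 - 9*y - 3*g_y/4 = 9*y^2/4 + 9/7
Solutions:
 g(y) = C1 - 3*y^4/2 - y^3 - 6*y^2 - 12*y/7


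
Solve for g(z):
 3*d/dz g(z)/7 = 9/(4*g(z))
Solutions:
 g(z) = -sqrt(C1 + 42*z)/2
 g(z) = sqrt(C1 + 42*z)/2


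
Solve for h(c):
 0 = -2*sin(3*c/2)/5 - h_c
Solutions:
 h(c) = C1 + 4*cos(3*c/2)/15


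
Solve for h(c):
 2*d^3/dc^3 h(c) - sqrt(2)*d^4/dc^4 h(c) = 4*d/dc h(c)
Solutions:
 h(c) = C1 + C2*exp(c*(2/(3*sqrt(138) + 25*sqrt(2))^(1/3) + 2*sqrt(2) + (3*sqrt(138) + 25*sqrt(2))^(1/3))/6)*sin(sqrt(3)*c*(-(3*sqrt(138) + 25*sqrt(2))^(1/3) + 2/(3*sqrt(138) + 25*sqrt(2))^(1/3))/6) + C3*exp(c*(2/(3*sqrt(138) + 25*sqrt(2))^(1/3) + 2*sqrt(2) + (3*sqrt(138) + 25*sqrt(2))^(1/3))/6)*cos(sqrt(3)*c*(-(3*sqrt(138) + 25*sqrt(2))^(1/3) + 2/(3*sqrt(138) + 25*sqrt(2))^(1/3))/6) + C4*exp(c*(-(3*sqrt(138) + 25*sqrt(2))^(1/3) - 2/(3*sqrt(138) + 25*sqrt(2))^(1/3) + sqrt(2))/3)


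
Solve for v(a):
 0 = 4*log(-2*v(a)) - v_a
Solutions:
 -Integral(1/(log(-_y) + log(2)), (_y, v(a)))/4 = C1 - a


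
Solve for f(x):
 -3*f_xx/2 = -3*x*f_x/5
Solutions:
 f(x) = C1 + C2*erfi(sqrt(5)*x/5)


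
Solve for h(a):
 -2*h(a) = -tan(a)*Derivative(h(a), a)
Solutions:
 h(a) = C1*sin(a)^2


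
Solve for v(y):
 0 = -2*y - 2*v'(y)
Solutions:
 v(y) = C1 - y^2/2


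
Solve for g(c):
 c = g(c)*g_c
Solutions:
 g(c) = -sqrt(C1 + c^2)
 g(c) = sqrt(C1 + c^2)


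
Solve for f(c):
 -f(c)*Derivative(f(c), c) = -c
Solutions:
 f(c) = -sqrt(C1 + c^2)
 f(c) = sqrt(C1 + c^2)


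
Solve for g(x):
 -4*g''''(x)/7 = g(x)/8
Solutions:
 g(x) = (C1*sin(14^(1/4)*x/4) + C2*cos(14^(1/4)*x/4))*exp(-14^(1/4)*x/4) + (C3*sin(14^(1/4)*x/4) + C4*cos(14^(1/4)*x/4))*exp(14^(1/4)*x/4)


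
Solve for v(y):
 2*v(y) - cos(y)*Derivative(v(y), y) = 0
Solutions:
 v(y) = C1*(sin(y) + 1)/(sin(y) - 1)


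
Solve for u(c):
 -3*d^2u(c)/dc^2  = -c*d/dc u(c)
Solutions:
 u(c) = C1 + C2*erfi(sqrt(6)*c/6)


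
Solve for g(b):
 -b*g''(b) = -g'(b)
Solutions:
 g(b) = C1 + C2*b^2


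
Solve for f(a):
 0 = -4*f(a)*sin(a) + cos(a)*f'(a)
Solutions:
 f(a) = C1/cos(a)^4


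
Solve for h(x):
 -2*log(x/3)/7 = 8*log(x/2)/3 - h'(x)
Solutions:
 h(x) = C1 + 62*x*log(x)/21 - 62*x/21 - 8*x*log(2)/3 - 2*x*log(3)/7


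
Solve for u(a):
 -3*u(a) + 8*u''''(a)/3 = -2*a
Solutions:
 u(a) = C1*exp(-2^(1/4)*sqrt(3)*a/2) + C2*exp(2^(1/4)*sqrt(3)*a/2) + C3*sin(2^(1/4)*sqrt(3)*a/2) + C4*cos(2^(1/4)*sqrt(3)*a/2) + 2*a/3


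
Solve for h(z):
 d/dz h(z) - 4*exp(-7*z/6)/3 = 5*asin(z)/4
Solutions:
 h(z) = C1 + 5*z*asin(z)/4 + 5*sqrt(1 - z^2)/4 - 8*exp(-7*z/6)/7


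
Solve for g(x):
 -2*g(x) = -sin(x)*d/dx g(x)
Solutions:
 g(x) = C1*(cos(x) - 1)/(cos(x) + 1)


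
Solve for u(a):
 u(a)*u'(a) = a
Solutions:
 u(a) = -sqrt(C1 + a^2)
 u(a) = sqrt(C1 + a^2)


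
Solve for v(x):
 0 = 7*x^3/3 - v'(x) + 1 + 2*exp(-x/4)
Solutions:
 v(x) = C1 + 7*x^4/12 + x - 8*exp(-x/4)


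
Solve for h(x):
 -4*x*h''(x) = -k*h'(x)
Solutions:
 h(x) = C1 + x^(re(k)/4 + 1)*(C2*sin(log(x)*Abs(im(k))/4) + C3*cos(log(x)*im(k)/4))


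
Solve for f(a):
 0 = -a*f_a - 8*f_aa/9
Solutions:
 f(a) = C1 + C2*erf(3*a/4)


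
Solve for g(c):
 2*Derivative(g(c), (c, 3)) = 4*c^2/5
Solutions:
 g(c) = C1 + C2*c + C3*c^2 + c^5/150


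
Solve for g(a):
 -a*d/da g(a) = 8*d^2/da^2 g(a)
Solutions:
 g(a) = C1 + C2*erf(a/4)


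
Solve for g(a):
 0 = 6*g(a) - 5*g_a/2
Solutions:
 g(a) = C1*exp(12*a/5)


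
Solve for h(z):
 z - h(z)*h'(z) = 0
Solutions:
 h(z) = -sqrt(C1 + z^2)
 h(z) = sqrt(C1 + z^2)


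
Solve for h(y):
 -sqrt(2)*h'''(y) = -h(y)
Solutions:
 h(y) = C3*exp(2^(5/6)*y/2) + (C1*sin(2^(5/6)*sqrt(3)*y/4) + C2*cos(2^(5/6)*sqrt(3)*y/4))*exp(-2^(5/6)*y/4)


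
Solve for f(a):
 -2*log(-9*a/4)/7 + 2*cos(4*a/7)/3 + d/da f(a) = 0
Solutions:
 f(a) = C1 + 2*a*log(-a)/7 - 4*a*log(2)/7 - 2*a/7 + 4*a*log(3)/7 - 7*sin(4*a/7)/6


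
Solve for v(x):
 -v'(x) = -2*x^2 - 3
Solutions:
 v(x) = C1 + 2*x^3/3 + 3*x


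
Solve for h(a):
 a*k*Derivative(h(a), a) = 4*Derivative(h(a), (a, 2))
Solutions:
 h(a) = Piecewise((-sqrt(2)*sqrt(pi)*C1*erf(sqrt(2)*a*sqrt(-k)/4)/sqrt(-k) - C2, (k > 0) | (k < 0)), (-C1*a - C2, True))


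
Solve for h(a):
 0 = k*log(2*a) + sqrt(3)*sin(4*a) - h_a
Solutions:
 h(a) = C1 + a*k*(log(a) - 1) + a*k*log(2) - sqrt(3)*cos(4*a)/4


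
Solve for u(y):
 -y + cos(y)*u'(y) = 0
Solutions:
 u(y) = C1 + Integral(y/cos(y), y)


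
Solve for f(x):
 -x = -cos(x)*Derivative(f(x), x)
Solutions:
 f(x) = C1 + Integral(x/cos(x), x)


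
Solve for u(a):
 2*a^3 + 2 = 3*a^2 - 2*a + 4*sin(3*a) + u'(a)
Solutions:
 u(a) = C1 + a^4/2 - a^3 + a^2 + 2*a + 4*cos(3*a)/3


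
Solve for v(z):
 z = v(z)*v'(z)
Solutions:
 v(z) = -sqrt(C1 + z^2)
 v(z) = sqrt(C1 + z^2)


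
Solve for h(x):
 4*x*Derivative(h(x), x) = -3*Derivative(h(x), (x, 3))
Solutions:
 h(x) = C1 + Integral(C2*airyai(-6^(2/3)*x/3) + C3*airybi(-6^(2/3)*x/3), x)


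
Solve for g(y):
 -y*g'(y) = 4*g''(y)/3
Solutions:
 g(y) = C1 + C2*erf(sqrt(6)*y/4)


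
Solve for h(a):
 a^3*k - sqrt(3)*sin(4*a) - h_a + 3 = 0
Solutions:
 h(a) = C1 + a^4*k/4 + 3*a + sqrt(3)*cos(4*a)/4


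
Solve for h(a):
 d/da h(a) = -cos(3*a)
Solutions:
 h(a) = C1 - sin(3*a)/3


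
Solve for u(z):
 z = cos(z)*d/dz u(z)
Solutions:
 u(z) = C1 + Integral(z/cos(z), z)


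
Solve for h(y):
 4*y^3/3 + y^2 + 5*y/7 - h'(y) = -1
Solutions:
 h(y) = C1 + y^4/3 + y^3/3 + 5*y^2/14 + y


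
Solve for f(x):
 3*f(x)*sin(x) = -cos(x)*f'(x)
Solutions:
 f(x) = C1*cos(x)^3


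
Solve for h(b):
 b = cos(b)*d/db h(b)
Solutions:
 h(b) = C1 + Integral(b/cos(b), b)


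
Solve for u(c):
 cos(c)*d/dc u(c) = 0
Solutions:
 u(c) = C1


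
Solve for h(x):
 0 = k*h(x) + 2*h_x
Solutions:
 h(x) = C1*exp(-k*x/2)


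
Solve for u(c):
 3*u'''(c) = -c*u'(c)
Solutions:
 u(c) = C1 + Integral(C2*airyai(-3^(2/3)*c/3) + C3*airybi(-3^(2/3)*c/3), c)


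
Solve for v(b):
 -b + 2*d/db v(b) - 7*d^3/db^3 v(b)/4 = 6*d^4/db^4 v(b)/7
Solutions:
 v(b) = C1 + C2*exp(-b*(343*7^(2/3)/(4176*sqrt(102) + 45401)^(1/3) + 7^(1/3)*(4176*sqrt(102) + 45401)^(1/3) + 98)/144)*sin(sqrt(3)*7^(1/3)*b*(-(4176*sqrt(102) + 45401)^(1/3) + 343*7^(1/3)/(4176*sqrt(102) + 45401)^(1/3))/144) + C3*exp(-b*(343*7^(2/3)/(4176*sqrt(102) + 45401)^(1/3) + 7^(1/3)*(4176*sqrt(102) + 45401)^(1/3) + 98)/144)*cos(sqrt(3)*7^(1/3)*b*(-(4176*sqrt(102) + 45401)^(1/3) + 343*7^(1/3)/(4176*sqrt(102) + 45401)^(1/3))/144) + C4*exp(b*(-49 + 343*7^(2/3)/(4176*sqrt(102) + 45401)^(1/3) + 7^(1/3)*(4176*sqrt(102) + 45401)^(1/3))/72) + b^2/4


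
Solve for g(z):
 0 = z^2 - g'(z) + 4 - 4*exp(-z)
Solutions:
 g(z) = C1 + z^3/3 + 4*z + 4*exp(-z)


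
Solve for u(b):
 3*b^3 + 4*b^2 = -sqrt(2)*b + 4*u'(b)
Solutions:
 u(b) = C1 + 3*b^4/16 + b^3/3 + sqrt(2)*b^2/8


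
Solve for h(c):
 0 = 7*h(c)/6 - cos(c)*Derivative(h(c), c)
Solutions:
 h(c) = C1*(sin(c) + 1)^(7/12)/(sin(c) - 1)^(7/12)


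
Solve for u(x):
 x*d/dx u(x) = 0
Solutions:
 u(x) = C1


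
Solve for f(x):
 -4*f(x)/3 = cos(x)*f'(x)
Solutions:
 f(x) = C1*(sin(x) - 1)^(2/3)/(sin(x) + 1)^(2/3)


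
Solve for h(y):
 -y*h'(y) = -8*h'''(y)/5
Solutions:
 h(y) = C1 + Integral(C2*airyai(5^(1/3)*y/2) + C3*airybi(5^(1/3)*y/2), y)


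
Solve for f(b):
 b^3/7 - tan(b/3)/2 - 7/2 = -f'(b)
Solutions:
 f(b) = C1 - b^4/28 + 7*b/2 - 3*log(cos(b/3))/2


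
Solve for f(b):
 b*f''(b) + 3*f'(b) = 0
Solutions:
 f(b) = C1 + C2/b^2


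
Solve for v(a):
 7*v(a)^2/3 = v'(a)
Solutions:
 v(a) = -3/(C1 + 7*a)


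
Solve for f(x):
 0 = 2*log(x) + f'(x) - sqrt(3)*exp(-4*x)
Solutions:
 f(x) = C1 - 2*x*log(x) + 2*x - sqrt(3)*exp(-4*x)/4


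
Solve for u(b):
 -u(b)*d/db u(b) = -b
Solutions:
 u(b) = -sqrt(C1 + b^2)
 u(b) = sqrt(C1 + b^2)


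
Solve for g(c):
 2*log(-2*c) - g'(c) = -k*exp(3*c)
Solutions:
 g(c) = C1 + 2*c*log(-c) + 2*c*(-1 + log(2)) + k*exp(3*c)/3


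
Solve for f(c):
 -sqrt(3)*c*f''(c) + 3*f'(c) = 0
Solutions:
 f(c) = C1 + C2*c^(1 + sqrt(3))


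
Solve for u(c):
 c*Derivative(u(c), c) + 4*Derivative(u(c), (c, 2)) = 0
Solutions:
 u(c) = C1 + C2*erf(sqrt(2)*c/4)


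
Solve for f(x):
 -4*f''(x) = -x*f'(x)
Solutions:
 f(x) = C1 + C2*erfi(sqrt(2)*x/4)


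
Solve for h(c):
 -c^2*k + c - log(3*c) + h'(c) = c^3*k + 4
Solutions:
 h(c) = C1 + c^4*k/4 + c^3*k/3 - c^2/2 + c*log(c) + c*log(3) + 3*c


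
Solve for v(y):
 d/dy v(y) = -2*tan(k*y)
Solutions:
 v(y) = C1 - 2*Piecewise((-log(cos(k*y))/k, Ne(k, 0)), (0, True))


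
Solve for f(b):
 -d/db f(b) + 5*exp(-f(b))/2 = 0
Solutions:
 f(b) = log(C1 + 5*b/2)


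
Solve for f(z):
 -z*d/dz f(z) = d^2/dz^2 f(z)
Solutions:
 f(z) = C1 + C2*erf(sqrt(2)*z/2)


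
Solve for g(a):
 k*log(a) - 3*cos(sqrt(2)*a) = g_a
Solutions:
 g(a) = C1 + a*k*(log(a) - 1) - 3*sqrt(2)*sin(sqrt(2)*a)/2


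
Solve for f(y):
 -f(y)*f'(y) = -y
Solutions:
 f(y) = -sqrt(C1 + y^2)
 f(y) = sqrt(C1 + y^2)


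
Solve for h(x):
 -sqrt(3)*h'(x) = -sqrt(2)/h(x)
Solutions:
 h(x) = -sqrt(C1 + 6*sqrt(6)*x)/3
 h(x) = sqrt(C1 + 6*sqrt(6)*x)/3


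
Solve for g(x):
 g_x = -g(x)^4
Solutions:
 g(x) = (-3^(2/3) - 3*3^(1/6)*I)*(1/(C1 + x))^(1/3)/6
 g(x) = (-3^(2/3) + 3*3^(1/6)*I)*(1/(C1 + x))^(1/3)/6
 g(x) = (1/(C1 + 3*x))^(1/3)


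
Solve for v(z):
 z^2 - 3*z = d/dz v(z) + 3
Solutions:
 v(z) = C1 + z^3/3 - 3*z^2/2 - 3*z


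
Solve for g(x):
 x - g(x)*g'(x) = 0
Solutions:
 g(x) = -sqrt(C1 + x^2)
 g(x) = sqrt(C1 + x^2)


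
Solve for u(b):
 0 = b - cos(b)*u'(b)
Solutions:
 u(b) = C1 + Integral(b/cos(b), b)


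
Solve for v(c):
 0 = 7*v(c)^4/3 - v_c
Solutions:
 v(c) = (-1/(C1 + 7*c))^(1/3)
 v(c) = (-1/(C1 + 7*c))^(1/3)*(-1 - sqrt(3)*I)/2
 v(c) = (-1/(C1 + 7*c))^(1/3)*(-1 + sqrt(3)*I)/2


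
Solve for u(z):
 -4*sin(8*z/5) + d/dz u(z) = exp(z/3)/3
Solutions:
 u(z) = C1 + exp(z/3) - 5*cos(8*z/5)/2


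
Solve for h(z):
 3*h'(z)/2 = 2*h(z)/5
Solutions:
 h(z) = C1*exp(4*z/15)


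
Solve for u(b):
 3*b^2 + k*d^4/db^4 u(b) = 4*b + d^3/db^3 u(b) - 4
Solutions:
 u(b) = C1 + C2*b + C3*b^2 + C4*exp(b/k) + b^5/20 + b^4*(3*k - 2)/12 + b^3*(k^2 - 2*k/3 + 2/3)


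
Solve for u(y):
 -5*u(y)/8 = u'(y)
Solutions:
 u(y) = C1*exp(-5*y/8)


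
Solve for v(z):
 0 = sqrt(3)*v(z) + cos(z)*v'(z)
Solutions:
 v(z) = C1*(sin(z) - 1)^(sqrt(3)/2)/(sin(z) + 1)^(sqrt(3)/2)


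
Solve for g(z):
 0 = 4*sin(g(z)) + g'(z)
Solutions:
 g(z) = -acos((-C1 - exp(8*z))/(C1 - exp(8*z))) + 2*pi
 g(z) = acos((-C1 - exp(8*z))/(C1 - exp(8*z)))


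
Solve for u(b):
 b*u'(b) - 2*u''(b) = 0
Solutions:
 u(b) = C1 + C2*erfi(b/2)


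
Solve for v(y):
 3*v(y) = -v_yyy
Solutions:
 v(y) = C3*exp(-3^(1/3)*y) + (C1*sin(3^(5/6)*y/2) + C2*cos(3^(5/6)*y/2))*exp(3^(1/3)*y/2)


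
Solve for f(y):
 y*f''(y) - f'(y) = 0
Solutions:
 f(y) = C1 + C2*y^2


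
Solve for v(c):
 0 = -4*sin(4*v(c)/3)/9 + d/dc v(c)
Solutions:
 -4*c/9 + 3*log(cos(4*v(c)/3) - 1)/8 - 3*log(cos(4*v(c)/3) + 1)/8 = C1


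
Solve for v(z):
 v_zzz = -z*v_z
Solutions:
 v(z) = C1 + Integral(C2*airyai(-z) + C3*airybi(-z), z)


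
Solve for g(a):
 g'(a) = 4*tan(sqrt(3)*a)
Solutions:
 g(a) = C1 - 4*sqrt(3)*log(cos(sqrt(3)*a))/3


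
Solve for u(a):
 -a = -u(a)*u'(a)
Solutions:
 u(a) = -sqrt(C1 + a^2)
 u(a) = sqrt(C1 + a^2)


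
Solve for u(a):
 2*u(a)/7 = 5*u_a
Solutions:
 u(a) = C1*exp(2*a/35)


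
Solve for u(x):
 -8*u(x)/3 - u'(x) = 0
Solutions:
 u(x) = C1*exp(-8*x/3)


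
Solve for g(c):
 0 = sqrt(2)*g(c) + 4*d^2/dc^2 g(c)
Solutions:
 g(c) = C1*sin(2^(1/4)*c/2) + C2*cos(2^(1/4)*c/2)


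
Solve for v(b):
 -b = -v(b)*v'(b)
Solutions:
 v(b) = -sqrt(C1 + b^2)
 v(b) = sqrt(C1 + b^2)


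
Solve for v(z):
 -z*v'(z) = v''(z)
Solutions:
 v(z) = C1 + C2*erf(sqrt(2)*z/2)


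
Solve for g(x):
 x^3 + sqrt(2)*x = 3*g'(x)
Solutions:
 g(x) = C1 + x^4/12 + sqrt(2)*x^2/6


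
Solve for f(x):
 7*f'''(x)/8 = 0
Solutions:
 f(x) = C1 + C2*x + C3*x^2


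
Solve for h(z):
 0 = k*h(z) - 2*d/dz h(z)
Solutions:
 h(z) = C1*exp(k*z/2)


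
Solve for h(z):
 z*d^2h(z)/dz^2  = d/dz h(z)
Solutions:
 h(z) = C1 + C2*z^2


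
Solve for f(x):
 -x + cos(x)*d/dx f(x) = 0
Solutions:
 f(x) = C1 + Integral(x/cos(x), x)


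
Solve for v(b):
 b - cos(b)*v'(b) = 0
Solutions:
 v(b) = C1 + Integral(b/cos(b), b)


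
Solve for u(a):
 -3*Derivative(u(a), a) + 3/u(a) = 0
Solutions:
 u(a) = -sqrt(C1 + 2*a)
 u(a) = sqrt(C1 + 2*a)


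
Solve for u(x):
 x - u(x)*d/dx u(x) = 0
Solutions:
 u(x) = -sqrt(C1 + x^2)
 u(x) = sqrt(C1 + x^2)


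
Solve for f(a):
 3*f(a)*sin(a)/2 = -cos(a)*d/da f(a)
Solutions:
 f(a) = C1*cos(a)^(3/2)


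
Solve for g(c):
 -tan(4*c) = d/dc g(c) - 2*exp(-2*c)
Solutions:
 g(c) = C1 - log(tan(4*c)^2 + 1)/8 - exp(-2*c)


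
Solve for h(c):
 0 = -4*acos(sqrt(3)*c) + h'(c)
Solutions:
 h(c) = C1 + 4*c*acos(sqrt(3)*c) - 4*sqrt(3)*sqrt(1 - 3*c^2)/3


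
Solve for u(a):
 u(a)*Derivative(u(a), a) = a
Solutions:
 u(a) = -sqrt(C1 + a^2)
 u(a) = sqrt(C1 + a^2)


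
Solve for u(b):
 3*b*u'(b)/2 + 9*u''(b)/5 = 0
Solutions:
 u(b) = C1 + C2*erf(sqrt(15)*b/6)


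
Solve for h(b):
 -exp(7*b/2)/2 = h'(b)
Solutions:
 h(b) = C1 - exp(7*b/2)/7


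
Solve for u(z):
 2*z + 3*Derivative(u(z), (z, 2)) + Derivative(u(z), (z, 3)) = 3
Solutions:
 u(z) = C1 + C2*z + C3*exp(-3*z) - z^3/9 + 11*z^2/18


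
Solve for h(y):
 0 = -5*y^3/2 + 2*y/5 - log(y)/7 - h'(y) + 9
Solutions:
 h(y) = C1 - 5*y^4/8 + y^2/5 - y*log(y)/7 + 64*y/7


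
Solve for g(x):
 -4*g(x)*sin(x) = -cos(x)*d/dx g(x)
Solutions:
 g(x) = C1/cos(x)^4


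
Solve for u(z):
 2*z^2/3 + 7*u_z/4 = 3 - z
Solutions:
 u(z) = C1 - 8*z^3/63 - 2*z^2/7 + 12*z/7


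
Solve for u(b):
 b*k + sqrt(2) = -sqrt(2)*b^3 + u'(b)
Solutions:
 u(b) = C1 + sqrt(2)*b^4/4 + b^2*k/2 + sqrt(2)*b


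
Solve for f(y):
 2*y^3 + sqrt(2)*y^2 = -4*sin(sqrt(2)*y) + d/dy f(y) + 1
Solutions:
 f(y) = C1 + y^4/2 + sqrt(2)*y^3/3 - y - 2*sqrt(2)*cos(sqrt(2)*y)


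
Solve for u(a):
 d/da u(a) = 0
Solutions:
 u(a) = C1


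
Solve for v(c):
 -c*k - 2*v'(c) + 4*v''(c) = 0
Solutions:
 v(c) = C1 + C2*exp(c/2) - c^2*k/4 - c*k


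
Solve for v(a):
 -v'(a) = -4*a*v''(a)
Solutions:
 v(a) = C1 + C2*a^(5/4)


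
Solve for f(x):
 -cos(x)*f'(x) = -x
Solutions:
 f(x) = C1 + Integral(x/cos(x), x)


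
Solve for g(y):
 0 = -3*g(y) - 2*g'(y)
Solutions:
 g(y) = C1*exp(-3*y/2)


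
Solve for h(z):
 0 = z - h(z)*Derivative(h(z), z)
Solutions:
 h(z) = -sqrt(C1 + z^2)
 h(z) = sqrt(C1 + z^2)


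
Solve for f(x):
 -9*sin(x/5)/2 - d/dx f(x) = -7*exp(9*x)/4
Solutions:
 f(x) = C1 + 7*exp(9*x)/36 + 45*cos(x/5)/2


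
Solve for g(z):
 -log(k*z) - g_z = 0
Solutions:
 g(z) = C1 - z*log(k*z) + z


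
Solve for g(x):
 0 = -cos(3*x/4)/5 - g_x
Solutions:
 g(x) = C1 - 4*sin(3*x/4)/15


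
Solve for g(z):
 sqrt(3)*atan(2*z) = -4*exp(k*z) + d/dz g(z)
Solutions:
 g(z) = C1 + sqrt(3)*(z*atan(2*z) - log(4*z^2 + 1)/4) + 4*Piecewise((exp(k*z)/k, Ne(k, 0)), (z, True))


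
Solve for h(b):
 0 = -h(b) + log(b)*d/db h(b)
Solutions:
 h(b) = C1*exp(li(b))


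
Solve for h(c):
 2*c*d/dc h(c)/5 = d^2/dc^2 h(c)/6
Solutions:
 h(c) = C1 + C2*erfi(sqrt(30)*c/5)


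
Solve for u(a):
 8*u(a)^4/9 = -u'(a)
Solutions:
 u(a) = 3^(1/3)*(1/(C1 + 8*a))^(1/3)
 u(a) = (-3^(1/3) - 3^(5/6)*I)*(1/(C1 + 8*a))^(1/3)/2
 u(a) = (-3^(1/3) + 3^(5/6)*I)*(1/(C1 + 8*a))^(1/3)/2


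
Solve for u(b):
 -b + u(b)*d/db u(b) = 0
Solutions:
 u(b) = -sqrt(C1 + b^2)
 u(b) = sqrt(C1 + b^2)


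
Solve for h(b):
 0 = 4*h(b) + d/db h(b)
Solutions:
 h(b) = C1*exp(-4*b)


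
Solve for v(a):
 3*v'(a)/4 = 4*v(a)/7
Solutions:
 v(a) = C1*exp(16*a/21)


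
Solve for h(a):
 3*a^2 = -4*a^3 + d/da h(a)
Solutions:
 h(a) = C1 + a^4 + a^3


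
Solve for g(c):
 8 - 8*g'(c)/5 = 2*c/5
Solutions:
 g(c) = C1 - c^2/8 + 5*c


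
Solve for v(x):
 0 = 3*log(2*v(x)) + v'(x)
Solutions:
 Integral(1/(log(_y) + log(2)), (_y, v(x)))/3 = C1 - x


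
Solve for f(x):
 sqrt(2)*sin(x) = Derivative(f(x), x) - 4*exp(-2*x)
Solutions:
 f(x) = C1 - sqrt(2)*cos(x) - 2*exp(-2*x)


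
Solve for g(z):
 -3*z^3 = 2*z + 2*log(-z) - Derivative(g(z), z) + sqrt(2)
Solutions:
 g(z) = C1 + 3*z^4/4 + z^2 + 2*z*log(-z) + z*(-2 + sqrt(2))


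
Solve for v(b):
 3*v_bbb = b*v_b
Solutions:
 v(b) = C1 + Integral(C2*airyai(3^(2/3)*b/3) + C3*airybi(3^(2/3)*b/3), b)


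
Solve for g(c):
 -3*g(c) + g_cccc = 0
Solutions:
 g(c) = C1*exp(-3^(1/4)*c) + C2*exp(3^(1/4)*c) + C3*sin(3^(1/4)*c) + C4*cos(3^(1/4)*c)


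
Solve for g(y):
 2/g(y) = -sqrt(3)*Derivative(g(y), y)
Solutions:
 g(y) = -sqrt(C1 - 12*sqrt(3)*y)/3
 g(y) = sqrt(C1 - 12*sqrt(3)*y)/3


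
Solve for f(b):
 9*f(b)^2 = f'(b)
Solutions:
 f(b) = -1/(C1 + 9*b)


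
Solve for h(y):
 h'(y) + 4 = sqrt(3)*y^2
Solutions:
 h(y) = C1 + sqrt(3)*y^3/3 - 4*y


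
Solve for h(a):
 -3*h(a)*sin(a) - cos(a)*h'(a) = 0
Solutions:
 h(a) = C1*cos(a)^3


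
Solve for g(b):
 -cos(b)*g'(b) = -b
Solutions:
 g(b) = C1 + Integral(b/cos(b), b)


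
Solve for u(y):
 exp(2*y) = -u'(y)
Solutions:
 u(y) = C1 - exp(2*y)/2


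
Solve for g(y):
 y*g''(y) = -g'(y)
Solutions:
 g(y) = C1 + C2*log(y)


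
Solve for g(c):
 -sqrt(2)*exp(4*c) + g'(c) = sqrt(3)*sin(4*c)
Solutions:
 g(c) = C1 + sqrt(2)*exp(4*c)/4 - sqrt(3)*cos(4*c)/4


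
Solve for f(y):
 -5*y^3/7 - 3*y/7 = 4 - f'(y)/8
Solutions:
 f(y) = C1 + 10*y^4/7 + 12*y^2/7 + 32*y


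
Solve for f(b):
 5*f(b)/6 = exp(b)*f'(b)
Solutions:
 f(b) = C1*exp(-5*exp(-b)/6)


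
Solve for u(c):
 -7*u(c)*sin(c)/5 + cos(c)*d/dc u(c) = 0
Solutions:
 u(c) = C1/cos(c)^(7/5)


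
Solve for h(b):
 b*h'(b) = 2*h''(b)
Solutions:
 h(b) = C1 + C2*erfi(b/2)


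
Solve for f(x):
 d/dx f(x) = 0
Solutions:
 f(x) = C1


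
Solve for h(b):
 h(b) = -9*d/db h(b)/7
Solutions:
 h(b) = C1*exp(-7*b/9)


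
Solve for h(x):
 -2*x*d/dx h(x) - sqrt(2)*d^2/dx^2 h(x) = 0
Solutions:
 h(x) = C1 + C2*erf(2^(3/4)*x/2)


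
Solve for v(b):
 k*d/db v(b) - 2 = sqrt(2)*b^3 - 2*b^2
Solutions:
 v(b) = C1 + sqrt(2)*b^4/(4*k) - 2*b^3/(3*k) + 2*b/k


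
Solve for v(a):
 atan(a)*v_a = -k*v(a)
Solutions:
 v(a) = C1*exp(-k*Integral(1/atan(a), a))


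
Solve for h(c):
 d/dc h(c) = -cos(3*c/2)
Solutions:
 h(c) = C1 - 2*sin(3*c/2)/3


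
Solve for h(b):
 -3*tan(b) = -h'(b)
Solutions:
 h(b) = C1 - 3*log(cos(b))


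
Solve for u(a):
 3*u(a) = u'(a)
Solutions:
 u(a) = C1*exp(3*a)


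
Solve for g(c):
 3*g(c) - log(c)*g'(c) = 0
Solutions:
 g(c) = C1*exp(3*li(c))


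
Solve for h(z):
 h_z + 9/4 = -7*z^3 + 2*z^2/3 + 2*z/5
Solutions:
 h(z) = C1 - 7*z^4/4 + 2*z^3/9 + z^2/5 - 9*z/4


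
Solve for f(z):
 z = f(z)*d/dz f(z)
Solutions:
 f(z) = -sqrt(C1 + z^2)
 f(z) = sqrt(C1 + z^2)


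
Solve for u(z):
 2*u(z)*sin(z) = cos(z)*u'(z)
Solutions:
 u(z) = C1/cos(z)^2


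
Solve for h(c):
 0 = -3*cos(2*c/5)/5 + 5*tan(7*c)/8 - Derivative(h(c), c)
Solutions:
 h(c) = C1 - 5*log(cos(7*c))/56 - 3*sin(2*c/5)/2


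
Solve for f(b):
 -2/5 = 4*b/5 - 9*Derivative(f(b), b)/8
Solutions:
 f(b) = C1 + 16*b^2/45 + 16*b/45


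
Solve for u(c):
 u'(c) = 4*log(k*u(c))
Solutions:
 li(k*u(c))/k = C1 + 4*c


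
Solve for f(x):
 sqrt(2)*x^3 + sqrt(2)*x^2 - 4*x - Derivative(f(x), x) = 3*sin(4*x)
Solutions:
 f(x) = C1 + sqrt(2)*x^4/4 + sqrt(2)*x^3/3 - 2*x^2 + 3*cos(4*x)/4


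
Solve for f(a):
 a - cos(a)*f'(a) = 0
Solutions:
 f(a) = C1 + Integral(a/cos(a), a)


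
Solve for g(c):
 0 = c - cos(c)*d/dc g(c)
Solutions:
 g(c) = C1 + Integral(c/cos(c), c)


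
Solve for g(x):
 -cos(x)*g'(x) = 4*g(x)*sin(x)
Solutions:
 g(x) = C1*cos(x)^4


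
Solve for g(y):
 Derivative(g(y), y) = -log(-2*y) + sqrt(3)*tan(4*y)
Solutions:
 g(y) = C1 - y*log(-y) - y*log(2) + y - sqrt(3)*log(cos(4*y))/4


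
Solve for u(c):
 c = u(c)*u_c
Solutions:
 u(c) = -sqrt(C1 + c^2)
 u(c) = sqrt(C1 + c^2)


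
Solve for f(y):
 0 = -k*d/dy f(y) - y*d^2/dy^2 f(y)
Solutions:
 f(y) = C1 + y^(1 - re(k))*(C2*sin(log(y)*Abs(im(k))) + C3*cos(log(y)*im(k)))


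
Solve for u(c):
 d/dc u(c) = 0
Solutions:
 u(c) = C1


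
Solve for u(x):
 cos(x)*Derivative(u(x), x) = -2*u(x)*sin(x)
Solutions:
 u(x) = C1*cos(x)^2


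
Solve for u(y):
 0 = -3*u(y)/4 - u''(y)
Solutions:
 u(y) = C1*sin(sqrt(3)*y/2) + C2*cos(sqrt(3)*y/2)


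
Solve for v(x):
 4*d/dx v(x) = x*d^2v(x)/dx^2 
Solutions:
 v(x) = C1 + C2*x^5


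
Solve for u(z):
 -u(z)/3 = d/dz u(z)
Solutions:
 u(z) = C1*exp(-z/3)


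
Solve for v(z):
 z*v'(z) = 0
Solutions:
 v(z) = C1


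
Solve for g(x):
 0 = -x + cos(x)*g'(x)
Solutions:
 g(x) = C1 + Integral(x/cos(x), x)


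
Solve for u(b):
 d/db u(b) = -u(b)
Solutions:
 u(b) = C1*exp(-b)


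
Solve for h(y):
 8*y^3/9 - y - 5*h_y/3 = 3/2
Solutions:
 h(y) = C1 + 2*y^4/15 - 3*y^2/10 - 9*y/10


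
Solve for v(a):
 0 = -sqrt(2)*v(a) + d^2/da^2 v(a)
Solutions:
 v(a) = C1*exp(-2^(1/4)*a) + C2*exp(2^(1/4)*a)


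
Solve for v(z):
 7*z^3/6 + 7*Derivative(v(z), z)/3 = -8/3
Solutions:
 v(z) = C1 - z^4/8 - 8*z/7


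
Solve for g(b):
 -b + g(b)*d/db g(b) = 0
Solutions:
 g(b) = -sqrt(C1 + b^2)
 g(b) = sqrt(C1 + b^2)


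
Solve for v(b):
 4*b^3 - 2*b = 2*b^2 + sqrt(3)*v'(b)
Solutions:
 v(b) = C1 + sqrt(3)*b^4/3 - 2*sqrt(3)*b^3/9 - sqrt(3)*b^2/3


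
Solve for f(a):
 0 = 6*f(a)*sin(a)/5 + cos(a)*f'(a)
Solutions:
 f(a) = C1*cos(a)^(6/5)


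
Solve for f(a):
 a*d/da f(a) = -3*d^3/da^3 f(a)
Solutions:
 f(a) = C1 + Integral(C2*airyai(-3^(2/3)*a/3) + C3*airybi(-3^(2/3)*a/3), a)


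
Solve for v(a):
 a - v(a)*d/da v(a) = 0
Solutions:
 v(a) = -sqrt(C1 + a^2)
 v(a) = sqrt(C1 + a^2)


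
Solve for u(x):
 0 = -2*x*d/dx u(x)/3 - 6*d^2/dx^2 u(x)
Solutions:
 u(x) = C1 + C2*erf(sqrt(2)*x/6)


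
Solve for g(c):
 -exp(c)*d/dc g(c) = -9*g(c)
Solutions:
 g(c) = C1*exp(-9*exp(-c))


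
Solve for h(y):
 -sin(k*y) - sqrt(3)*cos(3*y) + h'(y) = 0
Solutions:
 h(y) = C1 + sqrt(3)*sin(3*y)/3 - cos(k*y)/k


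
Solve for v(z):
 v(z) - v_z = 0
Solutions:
 v(z) = C1*exp(z)


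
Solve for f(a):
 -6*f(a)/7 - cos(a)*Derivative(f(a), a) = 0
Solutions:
 f(a) = C1*(sin(a) - 1)^(3/7)/(sin(a) + 1)^(3/7)


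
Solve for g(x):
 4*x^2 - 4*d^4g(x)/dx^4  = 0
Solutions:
 g(x) = C1 + C2*x + C3*x^2 + C4*x^3 + x^6/360


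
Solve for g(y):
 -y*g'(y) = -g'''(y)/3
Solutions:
 g(y) = C1 + Integral(C2*airyai(3^(1/3)*y) + C3*airybi(3^(1/3)*y), y)


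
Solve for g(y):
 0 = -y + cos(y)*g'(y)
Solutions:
 g(y) = C1 + Integral(y/cos(y), y)


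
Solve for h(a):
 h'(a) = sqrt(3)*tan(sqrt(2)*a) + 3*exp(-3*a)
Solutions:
 h(a) = C1 + sqrt(6)*log(tan(sqrt(2)*a)^2 + 1)/4 - exp(-3*a)


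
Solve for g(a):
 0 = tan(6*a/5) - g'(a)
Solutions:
 g(a) = C1 - 5*log(cos(6*a/5))/6


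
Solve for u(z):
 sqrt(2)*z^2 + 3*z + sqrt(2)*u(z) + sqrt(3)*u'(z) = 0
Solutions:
 u(z) = C1*exp(-sqrt(6)*z/3) - z^2 - 3*sqrt(2)*z/2 + sqrt(6)*z - 3 + 3*sqrt(3)/2


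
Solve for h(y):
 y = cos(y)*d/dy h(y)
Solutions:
 h(y) = C1 + Integral(y/cos(y), y)


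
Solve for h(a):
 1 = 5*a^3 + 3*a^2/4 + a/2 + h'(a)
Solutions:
 h(a) = C1 - 5*a^4/4 - a^3/4 - a^2/4 + a
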